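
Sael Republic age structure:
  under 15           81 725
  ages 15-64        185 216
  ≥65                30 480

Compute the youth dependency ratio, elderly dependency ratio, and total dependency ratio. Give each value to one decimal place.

Youth dependency ratio = 81 725 / 185 216 × 100 = 44.1
Old-age dependency ratio = 30 480 / 185 216 × 100 = 16.5
Total dependency ratio = (81 725 + 30 480) / 185 216 × 100 = 112 205 / 185 216 × 100 = 60.6

Youth dependency ratio: 44.1
Old-age dependency ratio: 16.5
Total dependency ratio: 60.6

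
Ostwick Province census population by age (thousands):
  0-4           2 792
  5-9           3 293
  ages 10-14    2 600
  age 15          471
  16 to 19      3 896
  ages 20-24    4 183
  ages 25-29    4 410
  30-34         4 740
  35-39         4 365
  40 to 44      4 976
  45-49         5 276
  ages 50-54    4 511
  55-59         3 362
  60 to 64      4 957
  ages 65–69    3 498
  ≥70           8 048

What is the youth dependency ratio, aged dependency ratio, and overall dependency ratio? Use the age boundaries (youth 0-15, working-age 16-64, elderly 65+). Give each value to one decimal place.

Youth dependency ratio: 20.5
Old-age dependency ratio: 25.8
Total dependency ratio: 46.3

0–15: 2 792 + 3 293 + 2 600 + 471 = 9 156
16–64: 3 896 + 4 183 + 4 410 + 4 740 + 4 365 + 4 976 + 5 276 + 4 511 + 3 362 + 4 957 = 44 676
65+: 3 498 + 8 048 = 11 546
Youth dependency ratio = 9 156 / 44 676 × 100 = 20.5
Old-age dependency ratio = 11 546 / 44 676 × 100 = 25.8
Total dependency ratio = (9 156 + 11 546) / 44 676 × 100 = 20 702 / 44 676 × 100 = 46.3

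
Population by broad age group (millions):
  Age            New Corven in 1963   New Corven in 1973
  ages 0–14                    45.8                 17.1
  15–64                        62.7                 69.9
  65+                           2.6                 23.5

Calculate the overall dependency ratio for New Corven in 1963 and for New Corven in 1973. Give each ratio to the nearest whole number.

New Corven in 1963: 77
New Corven in 1973: 58

New Corven in 1963: (45.8 + 2.6) / 62.7 × 100 = 48.4 / 62.7 × 100 = 77
New Corven in 1973: (17.1 + 23.5) / 69.9 × 100 = 40.6 / 69.9 × 100 = 58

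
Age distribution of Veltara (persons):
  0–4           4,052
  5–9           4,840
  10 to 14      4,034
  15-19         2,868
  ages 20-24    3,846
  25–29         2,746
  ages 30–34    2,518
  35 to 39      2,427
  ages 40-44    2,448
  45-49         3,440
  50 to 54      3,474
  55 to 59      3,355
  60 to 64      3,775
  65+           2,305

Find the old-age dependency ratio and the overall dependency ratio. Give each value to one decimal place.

0–14: 4,052 + 4,840 + 4,034 = 12,926
15–64: 2,868 + 3,846 + 2,746 + 2,518 + 2,427 + 2,448 + 3,440 + 3,474 + 3,355 + 3,775 = 30,897
65+: 2,305
Old-age dependency ratio = 2,305 / 30,897 × 100 = 7.5
Total dependency ratio = (12,926 + 2,305) / 30,897 × 100 = 15,231 / 30,897 × 100 = 49.3

Old-age dependency ratio: 7.5
Total dependency ratio: 49.3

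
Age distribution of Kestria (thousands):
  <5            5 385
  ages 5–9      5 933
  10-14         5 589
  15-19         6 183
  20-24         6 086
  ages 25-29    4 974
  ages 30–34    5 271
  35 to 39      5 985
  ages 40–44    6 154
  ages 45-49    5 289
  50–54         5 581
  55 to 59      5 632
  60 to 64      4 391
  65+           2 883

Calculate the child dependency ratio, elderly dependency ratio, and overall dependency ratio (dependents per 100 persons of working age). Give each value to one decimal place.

0–14: 5 385 + 5 933 + 5 589 = 16 907
15–64: 6 183 + 6 086 + 4 974 + 5 271 + 5 985 + 6 154 + 5 289 + 5 581 + 5 632 + 4 391 = 55 546
65+: 2 883
Youth dependency ratio = 16 907 / 55 546 × 100 = 30.4
Old-age dependency ratio = 2 883 / 55 546 × 100 = 5.2
Total dependency ratio = (16 907 + 2 883) / 55 546 × 100 = 19 790 / 55 546 × 100 = 35.6

Youth dependency ratio: 30.4
Old-age dependency ratio: 5.2
Total dependency ratio: 35.6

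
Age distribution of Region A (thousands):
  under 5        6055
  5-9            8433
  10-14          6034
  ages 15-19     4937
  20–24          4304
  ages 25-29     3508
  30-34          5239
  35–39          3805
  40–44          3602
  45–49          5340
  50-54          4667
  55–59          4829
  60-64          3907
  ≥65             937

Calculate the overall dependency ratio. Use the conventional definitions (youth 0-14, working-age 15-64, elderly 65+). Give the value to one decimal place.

Total dependency ratio: 48.6

0–14: 6055 + 8433 + 6034 = 20522
15–64: 4937 + 4304 + 3508 + 5239 + 3805 + 3602 + 5340 + 4667 + 4829 + 3907 = 44138
65+: 937
Total dependency ratio = (20522 + 937) / 44138 × 100 = 21459 / 44138 × 100 = 48.6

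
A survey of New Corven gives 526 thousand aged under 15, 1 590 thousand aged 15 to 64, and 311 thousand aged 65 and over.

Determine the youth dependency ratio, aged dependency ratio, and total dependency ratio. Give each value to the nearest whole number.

Youth dependency ratio: 33
Old-age dependency ratio: 20
Total dependency ratio: 53

Youth dependency ratio = 526 / 1 590 × 100 = 33
Old-age dependency ratio = 311 / 1 590 × 100 = 20
Total dependency ratio = (526 + 311) / 1 590 × 100 = 837 / 1 590 × 100 = 53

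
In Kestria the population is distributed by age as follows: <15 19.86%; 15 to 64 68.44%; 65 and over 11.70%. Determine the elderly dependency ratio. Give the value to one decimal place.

Old-age dependency ratio = 11.70 / 68.44 × 100 = 17.1

Old-age dependency ratio: 17.1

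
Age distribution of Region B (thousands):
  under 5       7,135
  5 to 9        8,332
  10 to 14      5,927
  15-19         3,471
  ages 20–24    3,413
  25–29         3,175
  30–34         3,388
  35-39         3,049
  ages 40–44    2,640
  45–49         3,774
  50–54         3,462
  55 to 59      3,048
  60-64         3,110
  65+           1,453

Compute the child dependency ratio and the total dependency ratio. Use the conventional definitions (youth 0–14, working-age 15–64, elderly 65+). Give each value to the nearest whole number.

Youth dependency ratio: 66
Total dependency ratio: 70

0–14: 7,135 + 8,332 + 5,927 = 21,394
15–64: 3,471 + 3,413 + 3,175 + 3,388 + 3,049 + 2,640 + 3,774 + 3,462 + 3,048 + 3,110 = 32,530
65+: 1,453
Youth dependency ratio = 21,394 / 32,530 × 100 = 66
Total dependency ratio = (21,394 + 1,453) / 32,530 × 100 = 22,847 / 32,530 × 100 = 70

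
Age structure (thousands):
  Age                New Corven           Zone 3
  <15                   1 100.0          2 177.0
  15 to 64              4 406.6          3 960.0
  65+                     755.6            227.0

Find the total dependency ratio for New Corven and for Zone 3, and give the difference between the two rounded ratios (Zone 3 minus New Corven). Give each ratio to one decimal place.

New Corven: 42.1
Zone 3: 60.7
Difference: +18.6

New Corven: (1 100.0 + 755.6) / 4 406.6 × 100 = 1 855.6 / 4 406.6 × 100 = 42.1
Zone 3: (2 177.0 + 227.0) / 3 960.0 × 100 = 2 404.0 / 3 960.0 × 100 = 60.7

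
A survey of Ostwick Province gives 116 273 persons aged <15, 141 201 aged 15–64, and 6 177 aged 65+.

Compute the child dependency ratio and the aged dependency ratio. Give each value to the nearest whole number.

Youth dependency ratio = 116 273 / 141 201 × 100 = 82
Old-age dependency ratio = 6 177 / 141 201 × 100 = 4

Youth dependency ratio: 82
Old-age dependency ratio: 4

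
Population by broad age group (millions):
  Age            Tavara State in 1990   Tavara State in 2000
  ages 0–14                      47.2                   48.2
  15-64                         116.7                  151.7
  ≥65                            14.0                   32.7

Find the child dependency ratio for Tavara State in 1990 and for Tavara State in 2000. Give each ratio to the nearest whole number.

Tavara State in 1990: 40
Tavara State in 2000: 32

Tavara State in 1990: 47.2 / 116.7 × 100 = 40
Tavara State in 2000: 48.2 / 151.7 × 100 = 32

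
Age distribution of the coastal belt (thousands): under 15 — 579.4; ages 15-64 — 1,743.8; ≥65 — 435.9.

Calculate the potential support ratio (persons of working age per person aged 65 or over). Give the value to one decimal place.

Potential support ratio = 1,743.8 / 435.9 = 4.0

Potential support ratio: 4.0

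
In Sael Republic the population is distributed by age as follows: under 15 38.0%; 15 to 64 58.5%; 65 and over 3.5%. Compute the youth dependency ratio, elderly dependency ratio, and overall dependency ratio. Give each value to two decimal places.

Youth dependency ratio: 64.96
Old-age dependency ratio: 5.98
Total dependency ratio: 70.94

Youth dependency ratio = 38.0 / 58.5 × 100 = 64.96
Old-age dependency ratio = 3.5 / 58.5 × 100 = 5.98
Total dependency ratio = (38.0 + 3.5) / 58.5 × 100 = 41.5 / 58.5 × 100 = 70.94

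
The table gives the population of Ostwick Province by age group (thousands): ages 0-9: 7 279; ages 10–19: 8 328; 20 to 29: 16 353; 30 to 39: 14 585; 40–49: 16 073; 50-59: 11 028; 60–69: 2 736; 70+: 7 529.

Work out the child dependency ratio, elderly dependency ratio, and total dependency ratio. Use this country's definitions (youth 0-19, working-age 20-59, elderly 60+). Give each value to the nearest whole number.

Youth dependency ratio: 27
Old-age dependency ratio: 18
Total dependency ratio: 45

0–19: 7 279 + 8 328 = 15 607
20–59: 16 353 + 14 585 + 16 073 + 11 028 = 58 039
60+: 2 736 + 7 529 = 10 265
Youth dependency ratio = 15 607 / 58 039 × 100 = 27
Old-age dependency ratio = 10 265 / 58 039 × 100 = 18
Total dependency ratio = (15 607 + 10 265) / 58 039 × 100 = 25 872 / 58 039 × 100 = 45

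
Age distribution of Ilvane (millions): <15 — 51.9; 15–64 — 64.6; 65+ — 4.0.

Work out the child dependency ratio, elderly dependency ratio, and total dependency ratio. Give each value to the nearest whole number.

Youth dependency ratio: 80
Old-age dependency ratio: 6
Total dependency ratio: 87

Youth dependency ratio = 51.9 / 64.6 × 100 = 80
Old-age dependency ratio = 4.0 / 64.6 × 100 = 6
Total dependency ratio = (51.9 + 4.0) / 64.6 × 100 = 55.9 / 64.6 × 100 = 87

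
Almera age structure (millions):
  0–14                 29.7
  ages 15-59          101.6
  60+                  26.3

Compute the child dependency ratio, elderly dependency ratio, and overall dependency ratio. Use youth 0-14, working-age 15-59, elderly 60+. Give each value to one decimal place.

Youth dependency ratio = 29.7 / 101.6 × 100 = 29.2
Old-age dependency ratio = 26.3 / 101.6 × 100 = 25.9
Total dependency ratio = (29.7 + 26.3) / 101.6 × 100 = 56.0 / 101.6 × 100 = 55.1

Youth dependency ratio: 29.2
Old-age dependency ratio: 25.9
Total dependency ratio: 55.1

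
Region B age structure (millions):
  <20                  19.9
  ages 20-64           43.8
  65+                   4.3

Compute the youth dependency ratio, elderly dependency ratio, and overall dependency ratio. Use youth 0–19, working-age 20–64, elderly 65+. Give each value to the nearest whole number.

Youth dependency ratio = 19.9 / 43.8 × 100 = 45
Old-age dependency ratio = 4.3 / 43.8 × 100 = 10
Total dependency ratio = (19.9 + 4.3) / 43.8 × 100 = 24.2 / 43.8 × 100 = 55

Youth dependency ratio: 45
Old-age dependency ratio: 10
Total dependency ratio: 55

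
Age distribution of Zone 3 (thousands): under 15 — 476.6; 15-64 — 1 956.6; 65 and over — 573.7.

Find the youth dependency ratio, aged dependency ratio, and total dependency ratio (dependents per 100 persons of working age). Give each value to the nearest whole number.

Youth dependency ratio: 24
Old-age dependency ratio: 29
Total dependency ratio: 54

Youth dependency ratio = 476.6 / 1 956.6 × 100 = 24
Old-age dependency ratio = 573.7 / 1 956.6 × 100 = 29
Total dependency ratio = (476.6 + 573.7) / 1 956.6 × 100 = 1 050.3 / 1 956.6 × 100 = 54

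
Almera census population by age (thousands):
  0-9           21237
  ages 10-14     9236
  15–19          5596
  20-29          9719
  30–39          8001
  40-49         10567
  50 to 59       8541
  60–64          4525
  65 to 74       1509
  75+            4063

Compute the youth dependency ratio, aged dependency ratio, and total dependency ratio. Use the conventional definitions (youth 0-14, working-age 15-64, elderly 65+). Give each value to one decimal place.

0–14: 21237 + 9236 = 30473
15–64: 5596 + 9719 + 8001 + 10567 + 8541 + 4525 = 46949
65+: 1509 + 4063 = 5572
Youth dependency ratio = 30473 / 46949 × 100 = 64.9
Old-age dependency ratio = 5572 / 46949 × 100 = 11.9
Total dependency ratio = (30473 + 5572) / 46949 × 100 = 36045 / 46949 × 100 = 76.8

Youth dependency ratio: 64.9
Old-age dependency ratio: 11.9
Total dependency ratio: 76.8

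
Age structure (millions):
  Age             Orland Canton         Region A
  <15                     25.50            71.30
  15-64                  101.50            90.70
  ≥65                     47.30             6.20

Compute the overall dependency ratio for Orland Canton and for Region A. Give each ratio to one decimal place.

Orland Canton: (25.50 + 47.30) / 101.50 × 100 = 72.80 / 101.50 × 100 = 71.7
Region A: (71.30 + 6.20) / 90.70 × 100 = 77.50 / 90.70 × 100 = 85.4

Orland Canton: 71.7
Region A: 85.4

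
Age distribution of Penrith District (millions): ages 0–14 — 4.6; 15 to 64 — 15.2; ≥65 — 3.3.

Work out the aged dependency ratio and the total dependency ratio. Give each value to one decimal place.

Old-age dependency ratio: 21.7
Total dependency ratio: 52.0

Old-age dependency ratio = 3.3 / 15.2 × 100 = 21.7
Total dependency ratio = (4.6 + 3.3) / 15.2 × 100 = 7.9 / 15.2 × 100 = 52.0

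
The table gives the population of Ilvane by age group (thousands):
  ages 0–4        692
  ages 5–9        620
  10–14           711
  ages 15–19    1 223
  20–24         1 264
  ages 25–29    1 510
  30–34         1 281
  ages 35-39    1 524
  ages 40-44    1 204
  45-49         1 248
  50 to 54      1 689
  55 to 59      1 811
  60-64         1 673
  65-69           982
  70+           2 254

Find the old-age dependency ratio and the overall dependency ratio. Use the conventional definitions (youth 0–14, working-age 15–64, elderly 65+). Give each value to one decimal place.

Old-age dependency ratio: 22.4
Total dependency ratio: 36.5

0–14: 692 + 620 + 711 = 2 023
15–64: 1 223 + 1 264 + 1 510 + 1 281 + 1 524 + 1 204 + 1 248 + 1 689 + 1 811 + 1 673 = 14 427
65+: 982 + 2 254 = 3 236
Old-age dependency ratio = 3 236 / 14 427 × 100 = 22.4
Total dependency ratio = (2 023 + 3 236) / 14 427 × 100 = 5 259 / 14 427 × 100 = 36.5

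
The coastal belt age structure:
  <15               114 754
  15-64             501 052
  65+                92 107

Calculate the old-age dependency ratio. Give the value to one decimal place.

Old-age dependency ratio: 18.4

Old-age dependency ratio = 92 107 / 501 052 × 100 = 18.4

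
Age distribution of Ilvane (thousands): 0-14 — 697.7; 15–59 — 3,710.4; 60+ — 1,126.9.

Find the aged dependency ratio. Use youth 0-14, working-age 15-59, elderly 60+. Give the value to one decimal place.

Old-age dependency ratio: 30.4

Old-age dependency ratio = 1,126.9 / 3,710.4 × 100 = 30.4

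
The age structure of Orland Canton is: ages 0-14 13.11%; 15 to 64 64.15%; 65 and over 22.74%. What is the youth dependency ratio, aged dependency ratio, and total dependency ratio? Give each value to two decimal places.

Youth dependency ratio = 13.11 / 64.15 × 100 = 20.44
Old-age dependency ratio = 22.74 / 64.15 × 100 = 35.45
Total dependency ratio = (13.11 + 22.74) / 64.15 × 100 = 35.85 / 64.15 × 100 = 55.88

Youth dependency ratio: 20.44
Old-age dependency ratio: 35.45
Total dependency ratio: 55.88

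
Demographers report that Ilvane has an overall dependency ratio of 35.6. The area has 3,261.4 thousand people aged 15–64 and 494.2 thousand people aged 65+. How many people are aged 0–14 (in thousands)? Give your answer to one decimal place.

Total dependency ratio = (youth + elderly) / working-age × 100
35.6 = (Y + 494.2) / 3,261.4 × 100
⇒ 666.9

Aged 0–14: 666.9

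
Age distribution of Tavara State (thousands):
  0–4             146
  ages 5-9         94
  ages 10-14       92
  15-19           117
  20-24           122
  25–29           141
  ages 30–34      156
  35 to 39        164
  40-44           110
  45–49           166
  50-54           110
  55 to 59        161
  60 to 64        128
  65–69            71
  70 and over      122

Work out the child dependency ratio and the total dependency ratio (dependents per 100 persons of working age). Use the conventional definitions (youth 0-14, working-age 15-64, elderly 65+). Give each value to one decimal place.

0–14: 146 + 94 + 92 = 332
15–64: 117 + 122 + 141 + 156 + 164 + 110 + 166 + 110 + 161 + 128 = 1,375
65+: 71 + 122 = 193
Youth dependency ratio = 332 / 1,375 × 100 = 24.1
Total dependency ratio = (332 + 193) / 1,375 × 100 = 525 / 1,375 × 100 = 38.2

Youth dependency ratio: 24.1
Total dependency ratio: 38.2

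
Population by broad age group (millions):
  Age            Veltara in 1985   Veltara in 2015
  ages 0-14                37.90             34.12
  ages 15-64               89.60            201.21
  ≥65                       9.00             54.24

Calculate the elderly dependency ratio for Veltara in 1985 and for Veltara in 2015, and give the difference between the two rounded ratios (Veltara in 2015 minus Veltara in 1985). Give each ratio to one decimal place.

Veltara in 1985: 10.0
Veltara in 2015: 27.0
Difference: +17.0

Veltara in 1985: 9.00 / 89.60 × 100 = 10.0
Veltara in 2015: 54.24 / 201.21 × 100 = 27.0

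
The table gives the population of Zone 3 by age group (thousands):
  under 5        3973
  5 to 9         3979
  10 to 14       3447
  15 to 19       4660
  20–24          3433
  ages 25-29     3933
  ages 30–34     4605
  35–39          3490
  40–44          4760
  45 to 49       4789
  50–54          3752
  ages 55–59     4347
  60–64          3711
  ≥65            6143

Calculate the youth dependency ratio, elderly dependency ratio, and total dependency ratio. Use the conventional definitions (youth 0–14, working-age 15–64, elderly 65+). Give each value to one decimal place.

Youth dependency ratio: 27.5
Old-age dependency ratio: 14.8
Total dependency ratio: 42.3

0–14: 3973 + 3979 + 3447 = 11399
15–64: 4660 + 3433 + 3933 + 4605 + 3490 + 4760 + 4789 + 3752 + 4347 + 3711 = 41480
65+: 6143
Youth dependency ratio = 11399 / 41480 × 100 = 27.5
Old-age dependency ratio = 6143 / 41480 × 100 = 14.8
Total dependency ratio = (11399 + 6143) / 41480 × 100 = 17542 / 41480 × 100 = 42.3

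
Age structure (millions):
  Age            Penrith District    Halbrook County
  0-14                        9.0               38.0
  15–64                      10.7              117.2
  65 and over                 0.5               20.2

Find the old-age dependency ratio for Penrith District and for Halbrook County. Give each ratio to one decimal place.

Penrith District: 4.7
Halbrook County: 17.2

Penrith District: 0.5 / 10.7 × 100 = 4.7
Halbrook County: 20.2 / 117.2 × 100 = 17.2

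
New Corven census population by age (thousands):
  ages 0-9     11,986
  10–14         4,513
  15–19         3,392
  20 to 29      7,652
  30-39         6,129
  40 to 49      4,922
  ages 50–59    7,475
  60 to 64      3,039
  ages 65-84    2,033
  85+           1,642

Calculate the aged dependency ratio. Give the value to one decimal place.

Old-age dependency ratio: 11.3

0–14: 11,986 + 4,513 = 16,499
15–64: 3,392 + 7,652 + 6,129 + 4,922 + 7,475 + 3,039 = 32,609
65+: 2,033 + 1,642 = 3,675
Old-age dependency ratio = 3,675 / 32,609 × 100 = 11.3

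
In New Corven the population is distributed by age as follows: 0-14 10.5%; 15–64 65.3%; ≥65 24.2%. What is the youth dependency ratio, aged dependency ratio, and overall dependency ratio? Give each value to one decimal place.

Youth dependency ratio = 10.5 / 65.3 × 100 = 16.1
Old-age dependency ratio = 24.2 / 65.3 × 100 = 37.1
Total dependency ratio = (10.5 + 24.2) / 65.3 × 100 = 34.7 / 65.3 × 100 = 53.1

Youth dependency ratio: 16.1
Old-age dependency ratio: 37.1
Total dependency ratio: 53.1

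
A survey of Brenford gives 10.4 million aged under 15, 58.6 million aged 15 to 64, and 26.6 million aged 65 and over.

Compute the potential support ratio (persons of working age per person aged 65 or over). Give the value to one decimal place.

Potential support ratio: 2.2

Potential support ratio = 58.6 / 26.6 = 2.2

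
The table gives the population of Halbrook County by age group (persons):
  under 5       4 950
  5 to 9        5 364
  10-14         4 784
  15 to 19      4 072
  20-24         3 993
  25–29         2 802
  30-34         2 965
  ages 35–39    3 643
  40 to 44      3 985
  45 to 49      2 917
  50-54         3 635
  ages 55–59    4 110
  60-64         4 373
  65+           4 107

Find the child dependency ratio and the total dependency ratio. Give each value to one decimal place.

Youth dependency ratio: 41.4
Total dependency ratio: 52.6

0–14: 4 950 + 5 364 + 4 784 = 15 098
15–64: 4 072 + 3 993 + 2 802 + 2 965 + 3 643 + 3 985 + 2 917 + 3 635 + 4 110 + 4 373 = 36 495
65+: 4 107
Youth dependency ratio = 15 098 / 36 495 × 100 = 41.4
Total dependency ratio = (15 098 + 4 107) / 36 495 × 100 = 19 205 / 36 495 × 100 = 52.6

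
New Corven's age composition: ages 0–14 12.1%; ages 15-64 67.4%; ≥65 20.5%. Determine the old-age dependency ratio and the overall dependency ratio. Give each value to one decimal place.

Old-age dependency ratio: 30.4
Total dependency ratio: 48.4

Old-age dependency ratio = 20.5 / 67.4 × 100 = 30.4
Total dependency ratio = (12.1 + 20.5) / 67.4 × 100 = 32.6 / 67.4 × 100 = 48.4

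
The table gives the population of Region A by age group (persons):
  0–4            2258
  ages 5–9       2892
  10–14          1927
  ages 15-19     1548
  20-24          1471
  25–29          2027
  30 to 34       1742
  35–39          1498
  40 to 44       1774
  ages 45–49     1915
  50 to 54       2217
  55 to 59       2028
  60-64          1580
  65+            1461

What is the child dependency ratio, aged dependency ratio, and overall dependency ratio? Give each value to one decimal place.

0–14: 2258 + 2892 + 1927 = 7077
15–64: 1548 + 1471 + 2027 + 1742 + 1498 + 1774 + 1915 + 2217 + 2028 + 1580 = 17800
65+: 1461
Youth dependency ratio = 7077 / 17800 × 100 = 39.8
Old-age dependency ratio = 1461 / 17800 × 100 = 8.2
Total dependency ratio = (7077 + 1461) / 17800 × 100 = 8538 / 17800 × 100 = 48.0

Youth dependency ratio: 39.8
Old-age dependency ratio: 8.2
Total dependency ratio: 48.0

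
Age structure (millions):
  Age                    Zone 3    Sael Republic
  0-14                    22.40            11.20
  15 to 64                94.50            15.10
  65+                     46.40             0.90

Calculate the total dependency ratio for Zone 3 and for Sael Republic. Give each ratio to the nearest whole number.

Zone 3: (22.40 + 46.40) / 94.50 × 100 = 68.80 / 94.50 × 100 = 73
Sael Republic: (11.20 + 0.90) / 15.10 × 100 = 12.10 / 15.10 × 100 = 80

Zone 3: 73
Sael Republic: 80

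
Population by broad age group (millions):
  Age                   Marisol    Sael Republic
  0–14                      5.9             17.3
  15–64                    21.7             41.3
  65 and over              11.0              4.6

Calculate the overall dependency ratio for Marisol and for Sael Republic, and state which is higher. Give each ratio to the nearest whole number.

Marisol: 78
Sael Republic: 53
Higher: Marisol

Marisol: (5.9 + 11.0) / 21.7 × 100 = 16.9 / 21.7 × 100 = 78
Sael Republic: (17.3 + 4.6) / 41.3 × 100 = 21.9 / 41.3 × 100 = 53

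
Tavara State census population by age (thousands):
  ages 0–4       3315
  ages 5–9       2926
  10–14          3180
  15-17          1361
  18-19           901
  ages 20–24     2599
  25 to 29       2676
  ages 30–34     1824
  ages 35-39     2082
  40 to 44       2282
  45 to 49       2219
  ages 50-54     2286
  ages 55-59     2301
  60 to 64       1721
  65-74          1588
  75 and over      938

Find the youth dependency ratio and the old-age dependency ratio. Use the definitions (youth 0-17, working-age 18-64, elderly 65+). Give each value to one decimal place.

0–17: 3315 + 2926 + 3180 + 1361 = 10782
18–64: 901 + 2599 + 2676 + 1824 + 2082 + 2282 + 2219 + 2286 + 2301 + 1721 = 20891
65+: 1588 + 938 = 2526
Youth dependency ratio = 10782 / 20891 × 100 = 51.6
Old-age dependency ratio = 2526 / 20891 × 100 = 12.1

Youth dependency ratio: 51.6
Old-age dependency ratio: 12.1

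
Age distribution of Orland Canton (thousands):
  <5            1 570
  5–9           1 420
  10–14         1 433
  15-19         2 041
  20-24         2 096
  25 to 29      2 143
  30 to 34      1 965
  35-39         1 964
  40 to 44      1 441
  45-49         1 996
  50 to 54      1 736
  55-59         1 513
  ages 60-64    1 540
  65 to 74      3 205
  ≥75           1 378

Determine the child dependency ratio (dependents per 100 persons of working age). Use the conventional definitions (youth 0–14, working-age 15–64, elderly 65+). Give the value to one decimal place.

0–14: 1 570 + 1 420 + 1 433 = 4 423
15–64: 2 041 + 2 096 + 2 143 + 1 965 + 1 964 + 1 441 + 1 996 + 1 736 + 1 513 + 1 540 = 18 435
65+: 3 205 + 1 378 = 4 583
Youth dependency ratio = 4 423 / 18 435 × 100 = 24.0

Youth dependency ratio: 24.0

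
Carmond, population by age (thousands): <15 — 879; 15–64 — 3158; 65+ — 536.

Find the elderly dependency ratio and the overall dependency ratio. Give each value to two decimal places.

Old-age dependency ratio = 536 / 3158 × 100 = 16.97
Total dependency ratio = (879 + 536) / 3158 × 100 = 1415 / 3158 × 100 = 44.81

Old-age dependency ratio: 16.97
Total dependency ratio: 44.81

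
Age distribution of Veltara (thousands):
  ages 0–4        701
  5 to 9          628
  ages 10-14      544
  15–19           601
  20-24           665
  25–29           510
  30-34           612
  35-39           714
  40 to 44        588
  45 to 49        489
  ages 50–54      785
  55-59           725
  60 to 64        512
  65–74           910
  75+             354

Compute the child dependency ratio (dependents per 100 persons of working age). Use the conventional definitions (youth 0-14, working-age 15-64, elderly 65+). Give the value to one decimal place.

Youth dependency ratio: 30.2

0–14: 701 + 628 + 544 = 1873
15–64: 601 + 665 + 510 + 612 + 714 + 588 + 489 + 785 + 725 + 512 = 6201
65+: 910 + 354 = 1264
Youth dependency ratio = 1873 / 6201 × 100 = 30.2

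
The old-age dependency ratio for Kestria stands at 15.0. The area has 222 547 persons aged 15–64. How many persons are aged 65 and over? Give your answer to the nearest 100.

Aged 65 and over: 33 400

Old-age dependency ratio = elderly / working-age × 100
15.0 = E / 222 547 × 100
⇒ 33 400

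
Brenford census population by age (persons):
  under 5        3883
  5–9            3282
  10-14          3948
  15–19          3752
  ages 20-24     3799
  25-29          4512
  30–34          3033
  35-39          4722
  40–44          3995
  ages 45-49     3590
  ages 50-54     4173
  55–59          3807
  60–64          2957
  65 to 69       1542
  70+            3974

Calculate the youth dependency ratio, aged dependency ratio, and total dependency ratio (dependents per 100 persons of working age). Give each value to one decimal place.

Youth dependency ratio: 29.0
Old-age dependency ratio: 14.4
Total dependency ratio: 43.4

0–14: 3883 + 3282 + 3948 = 11113
15–64: 3752 + 3799 + 4512 + 3033 + 4722 + 3995 + 3590 + 4173 + 3807 + 2957 = 38340
65+: 1542 + 3974 = 5516
Youth dependency ratio = 11113 / 38340 × 100 = 29.0
Old-age dependency ratio = 5516 / 38340 × 100 = 14.4
Total dependency ratio = (11113 + 5516) / 38340 × 100 = 16629 / 38340 × 100 = 43.4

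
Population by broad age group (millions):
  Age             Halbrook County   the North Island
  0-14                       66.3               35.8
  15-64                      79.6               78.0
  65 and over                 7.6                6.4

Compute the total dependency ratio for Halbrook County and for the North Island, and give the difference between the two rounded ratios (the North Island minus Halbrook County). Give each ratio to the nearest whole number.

Halbrook County: (66.3 + 7.6) / 79.6 × 100 = 73.9 / 79.6 × 100 = 93
the North Island: (35.8 + 6.4) / 78.0 × 100 = 42.2 / 78.0 × 100 = 54

Halbrook County: 93
the North Island: 54
Difference: -39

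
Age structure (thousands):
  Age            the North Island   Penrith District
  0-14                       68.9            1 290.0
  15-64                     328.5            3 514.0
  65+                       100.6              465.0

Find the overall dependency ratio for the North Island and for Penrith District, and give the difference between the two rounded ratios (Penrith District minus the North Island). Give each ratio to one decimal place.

the North Island: 51.6
Penrith District: 49.9
Difference: -1.7

the North Island: (68.9 + 100.6) / 328.5 × 100 = 169.5 / 328.5 × 100 = 51.6
Penrith District: (1 290.0 + 465.0) / 3 514.0 × 100 = 1 755.0 / 3 514.0 × 100 = 49.9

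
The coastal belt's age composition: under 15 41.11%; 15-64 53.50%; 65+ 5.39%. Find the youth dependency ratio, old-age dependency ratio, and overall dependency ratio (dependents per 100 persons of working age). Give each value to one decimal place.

Youth dependency ratio = 41.11 / 53.50 × 100 = 76.8
Old-age dependency ratio = 5.39 / 53.50 × 100 = 10.1
Total dependency ratio = (41.11 + 5.39) / 53.50 × 100 = 46.50 / 53.50 × 100 = 86.9

Youth dependency ratio: 76.8
Old-age dependency ratio: 10.1
Total dependency ratio: 86.9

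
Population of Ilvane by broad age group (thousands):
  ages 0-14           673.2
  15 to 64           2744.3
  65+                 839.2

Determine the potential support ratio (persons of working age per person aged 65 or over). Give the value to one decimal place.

Potential support ratio: 3.3

Potential support ratio = 2744.3 / 839.2 = 3.3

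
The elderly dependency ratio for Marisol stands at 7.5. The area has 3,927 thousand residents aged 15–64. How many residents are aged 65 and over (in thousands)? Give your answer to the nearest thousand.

Old-age dependency ratio = elderly / working-age × 100
7.5 = E / 3,927 × 100
⇒ 295

Aged 65 and over: 295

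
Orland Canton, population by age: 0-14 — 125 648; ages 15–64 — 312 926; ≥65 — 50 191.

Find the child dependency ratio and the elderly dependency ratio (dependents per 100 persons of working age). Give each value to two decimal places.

Youth dependency ratio: 40.15
Old-age dependency ratio: 16.04

Youth dependency ratio = 125 648 / 312 926 × 100 = 40.15
Old-age dependency ratio = 50 191 / 312 926 × 100 = 16.04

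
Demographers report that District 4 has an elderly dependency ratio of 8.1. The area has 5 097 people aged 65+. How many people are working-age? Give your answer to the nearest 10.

Working-age: 62 930

Old-age dependency ratio = elderly / working-age × 100
8.1 = 5 097 / W × 100
⇒ 62 930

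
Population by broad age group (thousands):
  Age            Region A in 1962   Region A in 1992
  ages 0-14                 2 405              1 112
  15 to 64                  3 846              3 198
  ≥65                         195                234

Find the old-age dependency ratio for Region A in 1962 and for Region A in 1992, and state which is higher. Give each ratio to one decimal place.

Region A in 1962: 195 / 3 846 × 100 = 5.1
Region A in 1992: 234 / 3 198 × 100 = 7.3

Region A in 1962: 5.1
Region A in 1992: 7.3
Higher: Region A in 1992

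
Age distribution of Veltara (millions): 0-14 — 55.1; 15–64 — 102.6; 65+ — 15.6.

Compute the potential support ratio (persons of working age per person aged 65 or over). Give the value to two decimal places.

Potential support ratio: 6.58

Potential support ratio = 102.6 / 15.6 = 6.58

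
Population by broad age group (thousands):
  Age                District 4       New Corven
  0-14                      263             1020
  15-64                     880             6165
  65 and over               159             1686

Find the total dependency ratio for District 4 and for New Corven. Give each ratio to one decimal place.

District 4: (263 + 159) / 880 × 100 = 422 / 880 × 100 = 48.0
New Corven: (1020 + 1686) / 6165 × 100 = 2706 / 6165 × 100 = 43.9

District 4: 48.0
New Corven: 43.9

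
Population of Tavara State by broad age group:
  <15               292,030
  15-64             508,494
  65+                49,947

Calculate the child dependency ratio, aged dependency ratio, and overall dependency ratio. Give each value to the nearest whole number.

Youth dependency ratio = 292,030 / 508,494 × 100 = 57
Old-age dependency ratio = 49,947 / 508,494 × 100 = 10
Total dependency ratio = (292,030 + 49,947) / 508,494 × 100 = 341,977 / 508,494 × 100 = 67

Youth dependency ratio: 57
Old-age dependency ratio: 10
Total dependency ratio: 67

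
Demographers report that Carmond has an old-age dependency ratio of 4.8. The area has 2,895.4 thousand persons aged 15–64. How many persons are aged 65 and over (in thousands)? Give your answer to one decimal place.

Aged 65 and over: 139.0

Old-age dependency ratio = elderly / working-age × 100
4.8 = E / 2,895.4 × 100
⇒ 139.0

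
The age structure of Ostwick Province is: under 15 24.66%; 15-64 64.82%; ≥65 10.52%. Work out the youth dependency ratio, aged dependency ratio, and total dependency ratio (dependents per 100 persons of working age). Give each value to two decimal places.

Youth dependency ratio = 24.66 / 64.82 × 100 = 38.04
Old-age dependency ratio = 10.52 / 64.82 × 100 = 16.23
Total dependency ratio = (24.66 + 10.52) / 64.82 × 100 = 35.18 / 64.82 × 100 = 54.27

Youth dependency ratio: 38.04
Old-age dependency ratio: 16.23
Total dependency ratio: 54.27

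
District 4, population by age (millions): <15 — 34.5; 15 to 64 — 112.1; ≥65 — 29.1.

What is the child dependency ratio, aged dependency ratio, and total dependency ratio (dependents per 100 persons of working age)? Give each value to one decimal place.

Youth dependency ratio: 30.8
Old-age dependency ratio: 26.0
Total dependency ratio: 56.7

Youth dependency ratio = 34.5 / 112.1 × 100 = 30.8
Old-age dependency ratio = 29.1 / 112.1 × 100 = 26.0
Total dependency ratio = (34.5 + 29.1) / 112.1 × 100 = 63.6 / 112.1 × 100 = 56.7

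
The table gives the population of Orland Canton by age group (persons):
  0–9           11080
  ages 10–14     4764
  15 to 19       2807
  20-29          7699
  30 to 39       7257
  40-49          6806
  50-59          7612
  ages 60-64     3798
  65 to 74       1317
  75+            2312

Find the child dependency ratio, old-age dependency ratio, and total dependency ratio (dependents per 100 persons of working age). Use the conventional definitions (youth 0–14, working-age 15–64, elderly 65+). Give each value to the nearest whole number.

Youth dependency ratio: 44
Old-age dependency ratio: 10
Total dependency ratio: 54

0–14: 11080 + 4764 = 15844
15–64: 2807 + 7699 + 7257 + 6806 + 7612 + 3798 = 35979
65+: 1317 + 2312 = 3629
Youth dependency ratio = 15844 / 35979 × 100 = 44
Old-age dependency ratio = 3629 / 35979 × 100 = 10
Total dependency ratio = (15844 + 3629) / 35979 × 100 = 19473 / 35979 × 100 = 54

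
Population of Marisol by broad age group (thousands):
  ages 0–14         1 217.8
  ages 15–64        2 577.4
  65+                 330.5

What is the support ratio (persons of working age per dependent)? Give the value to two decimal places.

Support ratio = 2 577.4 / (1 217.8 + 330.5) = 2 577.4 / 1 548.3 = 1.66

Support ratio: 1.66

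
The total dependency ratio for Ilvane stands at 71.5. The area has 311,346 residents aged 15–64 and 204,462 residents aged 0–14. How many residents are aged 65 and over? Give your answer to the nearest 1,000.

Aged 65 and over: 18,000

Total dependency ratio = (youth + elderly) / working-age × 100
71.5 = (204,462 + E) / 311,346 × 100
⇒ 18,000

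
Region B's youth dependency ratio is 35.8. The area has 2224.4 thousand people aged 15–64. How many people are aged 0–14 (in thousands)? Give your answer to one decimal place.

Youth dependency ratio = youth / working-age × 100
35.8 = Y / 2224.4 × 100
⇒ 796.3

Aged 0–14: 796.3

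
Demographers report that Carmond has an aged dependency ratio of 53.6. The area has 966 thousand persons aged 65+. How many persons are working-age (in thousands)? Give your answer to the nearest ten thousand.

Old-age dependency ratio = elderly / working-age × 100
53.6 = 966 / W × 100
⇒ 1800

Working-age: 1800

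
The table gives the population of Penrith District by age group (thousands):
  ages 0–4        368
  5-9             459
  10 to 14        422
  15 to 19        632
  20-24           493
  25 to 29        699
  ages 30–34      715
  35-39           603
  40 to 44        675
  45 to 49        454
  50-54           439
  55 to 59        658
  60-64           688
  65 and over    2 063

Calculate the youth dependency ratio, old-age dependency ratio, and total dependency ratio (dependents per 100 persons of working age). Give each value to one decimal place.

Youth dependency ratio: 20.6
Old-age dependency ratio: 34.1
Total dependency ratio: 54.7

0–14: 368 + 459 + 422 = 1 249
15–64: 632 + 493 + 699 + 715 + 603 + 675 + 454 + 439 + 658 + 688 = 6 056
65+: 2 063
Youth dependency ratio = 1 249 / 6 056 × 100 = 20.6
Old-age dependency ratio = 2 063 / 6 056 × 100 = 34.1
Total dependency ratio = (1 249 + 2 063) / 6 056 × 100 = 3 312 / 6 056 × 100 = 54.7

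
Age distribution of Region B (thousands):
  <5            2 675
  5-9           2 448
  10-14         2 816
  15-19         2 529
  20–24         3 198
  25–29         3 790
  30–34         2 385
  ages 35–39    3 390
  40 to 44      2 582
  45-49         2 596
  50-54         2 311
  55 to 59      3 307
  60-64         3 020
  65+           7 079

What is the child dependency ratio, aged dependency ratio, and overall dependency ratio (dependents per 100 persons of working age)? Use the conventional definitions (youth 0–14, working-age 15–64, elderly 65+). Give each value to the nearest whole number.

0–14: 2 675 + 2 448 + 2 816 = 7 939
15–64: 2 529 + 3 198 + 3 790 + 2 385 + 3 390 + 2 582 + 2 596 + 2 311 + 3 307 + 3 020 = 29 108
65+: 7 079
Youth dependency ratio = 7 939 / 29 108 × 100 = 27
Old-age dependency ratio = 7 079 / 29 108 × 100 = 24
Total dependency ratio = (7 939 + 7 079) / 29 108 × 100 = 15 018 / 29 108 × 100 = 52

Youth dependency ratio: 27
Old-age dependency ratio: 24
Total dependency ratio: 52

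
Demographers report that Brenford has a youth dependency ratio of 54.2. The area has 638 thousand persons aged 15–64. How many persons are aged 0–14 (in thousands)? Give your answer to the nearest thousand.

Youth dependency ratio = youth / working-age × 100
54.2 = Y / 638 × 100
⇒ 346

Aged 0–14: 346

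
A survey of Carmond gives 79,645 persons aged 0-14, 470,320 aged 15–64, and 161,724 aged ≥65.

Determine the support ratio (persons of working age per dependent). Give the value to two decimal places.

Support ratio: 1.95

Support ratio = 470,320 / (79,645 + 161,724) = 470,320 / 241,369 = 1.95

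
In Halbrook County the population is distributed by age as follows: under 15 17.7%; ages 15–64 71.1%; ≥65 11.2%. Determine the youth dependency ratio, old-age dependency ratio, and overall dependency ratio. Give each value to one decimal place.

Youth dependency ratio = 17.7 / 71.1 × 100 = 24.9
Old-age dependency ratio = 11.2 / 71.1 × 100 = 15.8
Total dependency ratio = (17.7 + 11.2) / 71.1 × 100 = 28.9 / 71.1 × 100 = 40.6

Youth dependency ratio: 24.9
Old-age dependency ratio: 15.8
Total dependency ratio: 40.6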